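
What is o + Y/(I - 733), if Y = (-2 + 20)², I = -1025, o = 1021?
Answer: 299099/293 ≈ 1020.8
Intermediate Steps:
Y = 324 (Y = 18² = 324)
o + Y/(I - 733) = 1021 + 324/(-1025 - 733) = 1021 + 324/(-1758) = 1021 + 324*(-1/1758) = 1021 - 54/293 = 299099/293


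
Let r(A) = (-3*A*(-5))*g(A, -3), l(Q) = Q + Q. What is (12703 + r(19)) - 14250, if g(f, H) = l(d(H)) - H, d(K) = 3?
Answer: 1018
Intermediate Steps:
l(Q) = 2*Q
g(f, H) = 6 - H (g(f, H) = 2*3 - H = 6 - H)
r(A) = 135*A (r(A) = (-3*A*(-5))*(6 - 1*(-3)) = (15*A)*(6 + 3) = (15*A)*9 = 135*A)
(12703 + r(19)) - 14250 = (12703 + 135*19) - 14250 = (12703 + 2565) - 14250 = 15268 - 14250 = 1018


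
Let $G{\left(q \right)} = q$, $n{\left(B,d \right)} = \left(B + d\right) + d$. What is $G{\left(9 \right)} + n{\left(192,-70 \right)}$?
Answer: $61$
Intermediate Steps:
$n{\left(B,d \right)} = B + 2 d$
$G{\left(9 \right)} + n{\left(192,-70 \right)} = 9 + \left(192 + 2 \left(-70\right)\right) = 9 + \left(192 - 140\right) = 9 + 52 = 61$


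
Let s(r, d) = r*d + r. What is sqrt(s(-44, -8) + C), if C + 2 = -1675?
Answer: 37*I ≈ 37.0*I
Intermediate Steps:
s(r, d) = r + d*r (s(r, d) = d*r + r = r + d*r)
C = -1677 (C = -2 - 1675 = -1677)
sqrt(s(-44, -8) + C) = sqrt(-44*(1 - 8) - 1677) = sqrt(-44*(-7) - 1677) = sqrt(308 - 1677) = sqrt(-1369) = 37*I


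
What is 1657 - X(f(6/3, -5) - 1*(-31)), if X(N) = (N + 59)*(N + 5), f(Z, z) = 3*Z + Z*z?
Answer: -1095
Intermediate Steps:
X(N) = (5 + N)*(59 + N) (X(N) = (59 + N)*(5 + N) = (5 + N)*(59 + N))
1657 - X(f(6/3, -5) - 1*(-31)) = 1657 - (295 + ((6/3)*(3 - 5) - 1*(-31))² + 64*((6/3)*(3 - 5) - 1*(-31))) = 1657 - (295 + ((6*(⅓))*(-2) + 31)² + 64*((6*(⅓))*(-2) + 31)) = 1657 - (295 + (2*(-2) + 31)² + 64*(2*(-2) + 31)) = 1657 - (295 + (-4 + 31)² + 64*(-4 + 31)) = 1657 - (295 + 27² + 64*27) = 1657 - (295 + 729 + 1728) = 1657 - 1*2752 = 1657 - 2752 = -1095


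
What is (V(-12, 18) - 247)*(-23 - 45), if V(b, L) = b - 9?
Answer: 18224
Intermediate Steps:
V(b, L) = -9 + b
(V(-12, 18) - 247)*(-23 - 45) = ((-9 - 12) - 247)*(-23 - 45) = (-21 - 247)*(-68) = -268*(-68) = 18224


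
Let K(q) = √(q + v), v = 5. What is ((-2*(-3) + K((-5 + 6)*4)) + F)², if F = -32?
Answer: 529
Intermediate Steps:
K(q) = √(5 + q) (K(q) = √(q + 5) = √(5 + q))
((-2*(-3) + K((-5 + 6)*4)) + F)² = ((-2*(-3) + √(5 + (-5 + 6)*4)) - 32)² = ((6 + √(5 + 1*4)) - 32)² = ((6 + √(5 + 4)) - 32)² = ((6 + √9) - 32)² = ((6 + 3) - 32)² = (9 - 32)² = (-23)² = 529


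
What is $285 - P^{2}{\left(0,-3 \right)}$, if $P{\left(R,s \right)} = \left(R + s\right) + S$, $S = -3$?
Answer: $249$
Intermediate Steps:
$P{\left(R,s \right)} = -3 + R + s$ ($P{\left(R,s \right)} = \left(R + s\right) - 3 = -3 + R + s$)
$285 - P^{2}{\left(0,-3 \right)} = 285 - \left(-3 + 0 - 3\right)^{2} = 285 - \left(-6\right)^{2} = 285 - 36 = 249$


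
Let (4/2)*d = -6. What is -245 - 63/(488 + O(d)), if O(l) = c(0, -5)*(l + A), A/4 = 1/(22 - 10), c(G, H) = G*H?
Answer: -119623/488 ≈ -245.13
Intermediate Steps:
d = -3 (d = (½)*(-6) = -3)
A = ⅓ (A = 4/(22 - 10) = 4/12 = 4*(1/12) = ⅓ ≈ 0.33333)
O(l) = 0 (O(l) = (0*(-5))*(l + ⅓) = 0*(⅓ + l) = 0)
-245 - 63/(488 + O(d)) = -245 - 63/(488 + 0) = -245 - 63/488 = -119623/488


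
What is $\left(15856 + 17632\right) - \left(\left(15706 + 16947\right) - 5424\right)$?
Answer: $6259$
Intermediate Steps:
$\left(15856 + 17632\right) - \left(\left(15706 + 16947\right) - 5424\right) = 33488 - \left(32653 - 5424\right) = 33488 - 27229 = 6259$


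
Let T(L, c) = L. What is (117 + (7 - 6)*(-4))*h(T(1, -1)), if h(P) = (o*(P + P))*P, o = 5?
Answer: 1130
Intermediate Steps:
h(P) = 10*P² (h(P) = (5*(P + P))*P = (5*(2*P))*P = (10*P)*P = 10*P²)
(117 + (7 - 6)*(-4))*h(T(1, -1)) = (117 + (7 - 6)*(-4))*(10*1²) = (117 + 1*(-4))*(10*1) = (117 - 4)*10 = 113*10 = 1130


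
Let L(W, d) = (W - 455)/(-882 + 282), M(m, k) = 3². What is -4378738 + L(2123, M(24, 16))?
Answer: -218937039/50 ≈ -4.3787e+6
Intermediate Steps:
M(m, k) = 9
L(W, d) = 91/120 - W/600 (L(W, d) = (-455 + W)/(-600) = (-455 + W)*(-1/600) = 91/120 - W/600)
-4378738 + L(2123, M(24, 16)) = -4378738 + (91/120 - 1/600*2123) = -4378738 + (91/120 - 2123/600) = -4378738 - 139/50 = -218937039/50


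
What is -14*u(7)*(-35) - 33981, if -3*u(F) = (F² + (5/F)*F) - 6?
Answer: -41821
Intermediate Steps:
u(F) = ⅓ - F²/3 (u(F) = -((F² + (5/F)*F) - 6)/3 = -((F² + 5) - 6)/3 = -((5 + F²) - 6)/3 = -(-1 + F²)/3 = ⅓ - F²/3)
-14*u(7)*(-35) - 33981 = -14*(⅓ - ⅓*7²)*(-35) - 33981 = -14*(⅓ - ⅓*49)*(-35) - 33981 = -14*(⅓ - 49/3)*(-35) - 33981 = -14*(-16)*(-35) - 33981 = 224*(-35) - 33981 = -7840 - 33981 = -41821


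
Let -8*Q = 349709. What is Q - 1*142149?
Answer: -1486901/8 ≈ -1.8586e+5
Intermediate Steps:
Q = -349709/8 (Q = -⅛*349709 = -349709/8 ≈ -43714.)
Q - 1*142149 = -349709/8 - 1*142149 = -349709/8 - 142149 = -1486901/8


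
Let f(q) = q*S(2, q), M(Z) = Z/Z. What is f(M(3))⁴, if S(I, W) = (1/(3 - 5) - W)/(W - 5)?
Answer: 81/4096 ≈ 0.019775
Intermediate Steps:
M(Z) = 1
S(I, W) = (-½ - W)/(-5 + W) (S(I, W) = (1/(-2) - W)/(-5 + W) = (-½ - W)/(-5 + W))
f(q) = q*(-½ - q)/(-5 + q) (f(q) = q*((-½ - q)/(-5 + q)) = q*(-½ - q)/(-5 + q))
f(M(3))⁴ = (-1*1*(1 + 2*1)/(-10 + 2*1))⁴ = (-1*1*(1 + 2)/(-10 + 2))⁴ = (-1*1*3/(-8))⁴ = (-1*1*(-⅛)*3)⁴ = (3/8)⁴ = 81/4096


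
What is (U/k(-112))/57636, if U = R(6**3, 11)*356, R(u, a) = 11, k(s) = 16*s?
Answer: -979/25820928 ≈ -3.7915e-5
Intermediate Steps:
U = 3916 (U = 11*356 = 3916)
(U/k(-112))/57636 = (3916/((16*(-112))))/57636 = (3916/(-1792))*(1/57636) = (3916*(-1/1792))*(1/57636) = -979/448*1/57636 = -979/25820928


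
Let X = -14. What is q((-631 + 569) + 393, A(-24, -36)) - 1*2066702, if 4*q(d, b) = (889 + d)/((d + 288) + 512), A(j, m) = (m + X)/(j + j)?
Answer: -2337439657/1131 ≈ -2.0667e+6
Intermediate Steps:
A(j, m) = (-14 + m)/(2*j) (A(j, m) = (m - 14)/(j + j) = (-14 + m)/((2*j)) = (-14 + m)*(1/(2*j)) = (-14 + m)/(2*j))
q(d, b) = (889 + d)/(4*(800 + d)) (q(d, b) = ((889 + d)/((d + 288) + 512))/4 = ((889 + d)/((288 + d) + 512))/4 = ((889 + d)/(800 + d))/4 = (889 + d)/(4*(800 + d)))
q((-631 + 569) + 393, A(-24, -36)) - 1*2066702 = (889 + ((-631 + 569) + 393))/(4*(800 + ((-631 + 569) + 393))) - 1*2066702 = (889 + (-62 + 393))/(4*(800 + (-62 + 393))) - 2066702 = (889 + 331)/(4*(800 + 331)) - 2066702 = (1/4)*1220/1131 - 2066702 = (1/4)*(1/1131)*1220 - 2066702 = 305/1131 - 2066702 = -2337439657/1131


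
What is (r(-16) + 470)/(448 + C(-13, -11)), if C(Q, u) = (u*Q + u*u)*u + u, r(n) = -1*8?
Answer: -462/2467 ≈ -0.18727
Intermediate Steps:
r(n) = -8
C(Q, u) = u + u*(u² + Q*u) (C(Q, u) = (Q*u + u²)*u + u = (u² + Q*u)*u + u = u*(u² + Q*u) + u = u + u*(u² + Q*u))
(r(-16) + 470)/(448 + C(-13, -11)) = (-8 + 470)/(448 - 11*(1 + (-11)² - 13*(-11))) = 462/(448 - 11*(1 + 121 + 143)) = 462/(448 - 11*265) = 462/(448 - 2915) = 462/(-2467) = 462*(-1/2467) = -462/2467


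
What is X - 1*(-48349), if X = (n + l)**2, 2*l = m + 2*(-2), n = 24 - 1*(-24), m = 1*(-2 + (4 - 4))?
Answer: 50374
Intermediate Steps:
m = -2 (m = 1*(-2 + 0) = 1*(-2) = -2)
n = 48 (n = 24 + 24 = 48)
l = -3 (l = (-2 + 2*(-2))/2 = (-2 - 4)/2 = (1/2)*(-6) = -3)
X = 2025 (X = (48 - 3)**2 = 45**2 = 2025)
X - 1*(-48349) = 2025 - 1*(-48349) = 2025 + 48349 = 50374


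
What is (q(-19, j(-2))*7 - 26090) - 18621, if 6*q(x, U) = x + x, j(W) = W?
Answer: -134266/3 ≈ -44755.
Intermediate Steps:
q(x, U) = x/3 (q(x, U) = (x + x)/6 = (2*x)/6 = x/3)
(q(-19, j(-2))*7 - 26090) - 18621 = (((⅓)*(-19))*7 - 26090) - 18621 = (-19/3*7 - 26090) - 18621 = (-133/3 - 26090) - 18621 = -78403/3 - 18621 = -134266/3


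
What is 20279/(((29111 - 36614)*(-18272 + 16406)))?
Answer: 20279/14000598 ≈ 0.0014484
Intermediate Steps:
20279/(((29111 - 36614)*(-18272 + 16406))) = 20279/((-7503*(-1866))) = 20279/14000598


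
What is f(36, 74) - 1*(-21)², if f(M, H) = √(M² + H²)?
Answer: -441 + 2*√1693 ≈ -358.71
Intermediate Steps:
f(M, H) = √(H² + M²)
f(36, 74) - 1*(-21)² = √(74² + 36²) - 1*(-21)² = √(5476 + 1296) - 1*441 = √6772 - 441 = 2*√1693 - 441 = -441 + 2*√1693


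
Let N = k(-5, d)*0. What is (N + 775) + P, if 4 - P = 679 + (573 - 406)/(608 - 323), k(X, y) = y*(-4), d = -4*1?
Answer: 28333/285 ≈ 99.414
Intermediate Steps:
d = -4
k(X, y) = -4*y
P = -192542/285 (P = 4 - (679 + (573 - 406)/(608 - 323)) = 4 - (679 + 167/285) = 4 - 1*193682/285 = 4 - 193682/285 = -192542/285 ≈ -675.59)
N = 0 (N = -4*(-4)*0 = 16*0 = 0)
(N + 775) + P = (0 + 775) - 192542/285 = 775 - 192542/285 = 28333/285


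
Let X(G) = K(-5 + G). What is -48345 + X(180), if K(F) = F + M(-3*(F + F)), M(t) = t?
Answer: -49220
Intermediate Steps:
K(F) = -5*F (K(F) = F - 3*(F + F) = F - 6*F = -5*F)
X(G) = 25 - 5*G (X(G) = -5*(-5 + G) = 25 - 5*G)
-48345 + X(180) = -48345 + (25 - 5*180) = -48345 + (25 - 900) = -48345 - 875 = -49220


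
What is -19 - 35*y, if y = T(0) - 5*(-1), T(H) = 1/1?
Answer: -229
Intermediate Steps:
T(H) = 1
y = 6 (y = 1 - 5*(-1) = 1 + 5 = 6)
-19 - 35*y = -19 - 35*6 = -19 - 210 = -229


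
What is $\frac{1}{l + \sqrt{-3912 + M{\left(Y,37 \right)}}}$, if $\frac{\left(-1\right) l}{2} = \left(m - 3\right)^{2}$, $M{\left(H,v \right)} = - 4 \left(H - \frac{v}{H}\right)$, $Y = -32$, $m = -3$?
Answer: $- \frac{192}{23927} - \frac{2 i \sqrt{60618}}{71781} \approx -0.0080244 - 0.00686 i$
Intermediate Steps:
$M{\left(H,v \right)} = - 4 H + \frac{4 v}{H}$ ($M{\left(H,v \right)} = - 4 \left(H - \frac{v}{H}\right) = - 4 H + \frac{4 v}{H}$)
$l = -72$ ($l = - 2 \left(-3 - 3\right)^{2} = - 2 \left(-6\right)^{2} = \left(-2\right) 36 = -72$)
$\frac{1}{l + \sqrt{-3912 + M{\left(Y,37 \right)}}} = \frac{1}{-72 + \sqrt{-3912 + \left(\left(-4\right) \left(-32\right) + 4 \cdot 37 \frac{1}{-32}\right)}} = \frac{1}{-72 + \sqrt{-3912 + \left(128 + 4 \cdot 37 \left(- \frac{1}{32}\right)\right)}} = \frac{1}{-72 + \sqrt{-3912 + \left(128 - \frac{37}{8}\right)}} = \frac{1}{-72 + \sqrt{-3912 + \frac{987}{8}}} = \frac{1}{-72 + \sqrt{- \frac{30309}{8}}} = \frac{1}{-72 + \frac{i \sqrt{60618}}{4}}$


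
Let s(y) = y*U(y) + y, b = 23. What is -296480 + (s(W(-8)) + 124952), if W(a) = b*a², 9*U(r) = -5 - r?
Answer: -3704648/9 ≈ -4.1163e+5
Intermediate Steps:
U(r) = -5/9 - r/9 (U(r) = (-5 - r)/9 = -5/9 - r/9)
W(a) = 23*a²
s(y) = y + y*(-5/9 - y/9) (s(y) = y*(-5/9 - y/9) + y = y + y*(-5/9 - y/9))
-296480 + (s(W(-8)) + 124952) = -296480 + ((23*(-8)²)*(4 - 23*(-8)²)/9 + 124952) = -296480 + ((23*64)*(4 - 23*64)/9 + 124952) = -296480 + ((⅑)*1472*(4 - 1*1472) + 124952) = -296480 + ((⅑)*1472*(4 - 1472) + 124952) = -296480 + ((⅑)*1472*(-1468) + 124952) = -296480 + (-2160896/9 + 124952) = -296480 - 1036328/9 = -3704648/9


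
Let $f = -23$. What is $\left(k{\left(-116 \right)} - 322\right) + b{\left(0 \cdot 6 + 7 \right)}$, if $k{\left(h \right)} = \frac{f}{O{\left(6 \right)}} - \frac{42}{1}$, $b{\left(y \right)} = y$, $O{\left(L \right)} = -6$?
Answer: $- \frac{2119}{6} \approx -353.17$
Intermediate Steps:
$k{\left(h \right)} = - \frac{229}{6}$ ($k{\left(h \right)} = - \frac{23}{-6} - \frac{42}{1} = \left(-23\right) \left(- \frac{1}{6}\right) - 42 = \frac{23}{6} - 42 = - \frac{229}{6}$)
$\left(k{\left(-116 \right)} - 322\right) + b{\left(0 \cdot 6 + 7 \right)} = \left(- \frac{229}{6} - 322\right) + \left(0 \cdot 6 + 7\right) = - \frac{2161}{6} + \left(0 + 7\right) = - \frac{2161}{6} + 7 = - \frac{2119}{6}$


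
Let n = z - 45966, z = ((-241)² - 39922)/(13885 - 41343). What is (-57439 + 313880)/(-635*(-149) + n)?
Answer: 7041356978/1335786083 ≈ 5.2713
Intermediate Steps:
z = -18159/27458 (z = (58081 - 39922)/(-27458) = 18159*(-1/27458) = -18159/27458 ≈ -0.66134)
n = -1262152587/27458 (n = -18159/27458 - 45966 = -1262152587/27458 ≈ -45967.)
(-57439 + 313880)/(-635*(-149) + n) = (-57439 + 313880)/(-635*(-149) - 1262152587/27458) = 256441/(94615 - 1262152587/27458) = 256441/(1335786083/27458) = 256441*(27458/1335786083) = 7041356978/1335786083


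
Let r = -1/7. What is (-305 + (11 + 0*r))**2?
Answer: 86436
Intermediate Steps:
r = -1/7 (r = -1*1/7 = -1/7 ≈ -0.14286)
(-305 + (11 + 0*r))**2 = (-305 + (11 + 0*(-1/7)))**2 = (-305 + (11 + 0))**2 = (-305 + 11)**2 = (-294)**2 = 86436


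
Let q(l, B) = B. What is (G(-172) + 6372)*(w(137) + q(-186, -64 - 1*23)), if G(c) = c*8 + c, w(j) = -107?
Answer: -935856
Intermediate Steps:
G(c) = 9*c (G(c) = 8*c + c = 9*c)
(G(-172) + 6372)*(w(137) + q(-186, -64 - 1*23)) = (9*(-172) + 6372)*(-107 + (-64 - 1*23)) = (-1548 + 6372)*(-107 + (-64 - 23)) = 4824*(-107 - 87) = 4824*(-194) = -935856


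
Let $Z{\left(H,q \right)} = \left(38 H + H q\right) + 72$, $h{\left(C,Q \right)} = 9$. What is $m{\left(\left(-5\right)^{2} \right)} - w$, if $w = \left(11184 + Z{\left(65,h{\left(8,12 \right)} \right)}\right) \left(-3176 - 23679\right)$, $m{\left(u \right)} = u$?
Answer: $384321930$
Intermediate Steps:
$Z{\left(H,q \right)} = 72 + 38 H + H q$
$w = -384321905$ ($w = \left(11184 + \left(72 + 38 \cdot 65 + 65 \cdot 9\right)\right) \left(-3176 - 23679\right) = \left(11184 + \left(72 + 2470 + 585\right)\right) \left(-26855\right) = \left(11184 + 3127\right) \left(-26855\right) = 14311 \left(-26855\right) = -384321905$)
$m{\left(\left(-5\right)^{2} \right)} - w = \left(-5\right)^{2} - -384321905 = 25 + 384321905 = 384321930$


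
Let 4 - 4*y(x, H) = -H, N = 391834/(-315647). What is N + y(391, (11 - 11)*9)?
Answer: -76187/315647 ≈ -0.24137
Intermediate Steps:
N = -391834/315647 (N = 391834*(-1/315647) = -391834/315647 ≈ -1.2414)
y(x, H) = 1 + H/4 (y(x, H) = 1 - (-1)*H/4 = 1 + H/4)
N + y(391, (11 - 11)*9) = -391834/315647 + (1 + ((11 - 11)*9)/4) = -391834/315647 + (1 + (0*9)/4) = -391834/315647 + (1 + (¼)*0) = -391834/315647 + (1 + 0) = -391834/315647 + 1 = -76187/315647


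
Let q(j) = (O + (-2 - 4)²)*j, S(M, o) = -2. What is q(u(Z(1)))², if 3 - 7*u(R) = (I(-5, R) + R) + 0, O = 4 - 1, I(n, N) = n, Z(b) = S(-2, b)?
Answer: 152100/49 ≈ 3104.1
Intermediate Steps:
Z(b) = -2
O = 3
u(R) = 8/7 - R/7 (u(R) = 3/7 - ((-5 + R) + 0)/7 = 3/7 - (-5 + R)/7 = 3/7 + (5/7 - R/7) = 8/7 - R/7)
q(j) = 39*j (q(j) = (3 + (-2 - 4)²)*j = (3 + (-6)²)*j = (3 + 36)*j = 39*j)
q(u(Z(1)))² = (39*(8/7 - ⅐*(-2)))² = (39*(8/7 + 2/7))² = (39*(10/7))² = (390/7)² = 152100/49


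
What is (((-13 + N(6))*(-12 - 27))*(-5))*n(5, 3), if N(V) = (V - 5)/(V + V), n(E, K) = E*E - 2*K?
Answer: -191425/4 ≈ -47856.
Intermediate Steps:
n(E, K) = E**2 - 2*K
N(V) = (-5 + V)/(2*V) (N(V) = (-5 + V)/((2*V)) = (-5 + V)*(1/(2*V)) = (-5 + V)/(2*V))
(((-13 + N(6))*(-12 - 27))*(-5))*n(5, 3) = (((-13 + (1/2)*(-5 + 6)/6)*(-12 - 27))*(-5))*(5**2 - 2*3) = (((-13 + (1/2)*(1/6)*1)*(-39))*(-5))*(25 - 6) = (((-13 + 1/12)*(-39))*(-5))*19 = (-155/12*(-39)*(-5))*19 = ((2015/4)*(-5))*19 = -10075/4*19 = -191425/4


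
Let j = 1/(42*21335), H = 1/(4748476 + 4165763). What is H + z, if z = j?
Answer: 192359/156623179230 ≈ 1.2282e-6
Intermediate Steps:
H = 1/8914239 ≈ 1.1218e-7
j = 1/896070 ≈ 1.1160e-6
z = 1/896070 ≈ 1.1160e-6
H + z = 1/8914239 + 1/896070 = 192359/156623179230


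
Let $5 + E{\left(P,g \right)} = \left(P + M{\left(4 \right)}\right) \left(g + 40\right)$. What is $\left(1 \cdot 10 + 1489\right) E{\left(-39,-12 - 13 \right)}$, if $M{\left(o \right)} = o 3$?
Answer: $-614590$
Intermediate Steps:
$M{\left(o \right)} = 3 o$
$E{\left(P,g \right)} = -5 + \left(12 + P\right) \left(40 + g\right)$ ($E{\left(P,g \right)} = -5 + \left(P + 3 \cdot 4\right) \left(g + 40\right) = -5 + \left(P + 12\right) \left(40 + g\right) = -5 + \left(12 + P\right) \left(40 + g\right)$)
$\left(1 \cdot 10 + 1489\right) E{\left(-39,-12 - 13 \right)} = \left(1 \cdot 10 + 1489\right) \left(475 + 12 \left(-12 - 13\right) + 40 \left(-39\right) - 39 \left(-12 - 13\right)\right) = \left(10 + 1489\right) \left(475 + 12 \left(-12 - 13\right) - 1560 - 39 \left(-12 - 13\right)\right) = 1499 \left(475 + 12 \left(-25\right) - 1560 - -975\right) = 1499 \left(475 - 300 - 1560 + 975\right) = 1499 \left(-410\right) = -614590$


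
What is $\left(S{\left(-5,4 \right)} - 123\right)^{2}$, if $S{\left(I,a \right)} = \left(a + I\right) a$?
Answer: $16129$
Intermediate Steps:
$S{\left(I,a \right)} = a \left(I + a\right)$ ($S{\left(I,a \right)} = \left(I + a\right) a = a \left(I + a\right)$)
$\left(S{\left(-5,4 \right)} - 123\right)^{2} = \left(4 \left(-5 + 4\right) - 123\right)^{2} = \left(4 \left(-1\right) - 123\right)^{2} = \left(-4 - 123\right)^{2} = \left(-127\right)^{2} = 16129$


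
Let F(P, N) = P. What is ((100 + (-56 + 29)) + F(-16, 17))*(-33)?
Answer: -1881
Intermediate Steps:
((100 + (-56 + 29)) + F(-16, 17))*(-33) = ((100 + (-56 + 29)) - 16)*(-33) = ((100 - 27) - 16)*(-33) = (73 - 16)*(-33) = 57*(-33) = -1881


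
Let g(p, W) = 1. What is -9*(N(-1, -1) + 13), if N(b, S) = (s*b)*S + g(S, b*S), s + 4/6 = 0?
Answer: -120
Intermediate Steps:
s = -⅔ (s = -⅔ + 0 = -⅔ ≈ -0.66667)
N(b, S) = 1 - 2*S*b/3 (N(b, S) = (-2*b/3)*S + 1 = -2*S*b/3 + 1 = 1 - 2*S*b/3)
-9*(N(-1, -1) + 13) = -9*((1 - ⅔*(-1)*(-1)) + 13) = -9*((1 - ⅔) + 13) = -9*(⅓ + 13) = -9*40/3 = -120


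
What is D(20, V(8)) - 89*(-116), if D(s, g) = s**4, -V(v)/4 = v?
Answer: 170324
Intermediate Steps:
V(v) = -4*v
D(20, V(8)) - 89*(-116) = 20**4 - 89*(-116) = 160000 - 1*(-10324) = 160000 + 10324 = 170324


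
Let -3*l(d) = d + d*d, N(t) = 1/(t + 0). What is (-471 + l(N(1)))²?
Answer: 2002225/9 ≈ 2.2247e+5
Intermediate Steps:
N(t) = 1/t
l(d) = -d/3 - d²/3 (l(d) = -(d + d*d)/3 = -(d + d²)/3 = -d/3 - d²/3)
(-471 + l(N(1)))² = (-471 - ⅓*(1 + 1/1)/1)² = (-471 - ⅓*1*(1 + 1))² = (-471 - ⅓*1*2)² = (-471 - ⅔)² = (-1415/3)² = 2002225/9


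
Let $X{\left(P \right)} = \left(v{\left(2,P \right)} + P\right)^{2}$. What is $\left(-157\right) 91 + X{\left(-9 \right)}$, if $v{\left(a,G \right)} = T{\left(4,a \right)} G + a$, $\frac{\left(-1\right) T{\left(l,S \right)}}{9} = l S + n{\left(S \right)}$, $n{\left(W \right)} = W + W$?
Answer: $916938$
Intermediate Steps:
$n{\left(W \right)} = 2 W$
$T{\left(l,S \right)} = - 18 S - 9 S l$ ($T{\left(l,S \right)} = - 9 \left(l S + 2 S\right) = - 9 \left(S l + 2 S\right) = - 9 \left(2 S + S l\right) = - 18 S - 9 S l$)
$v{\left(a,G \right)} = a - 54 G a$ ($v{\left(a,G \right)} = 9 a \left(-2 - 4\right) G + a = 9 a \left(-6\right) G + a = - 54 a G + a = - 54 G a + a = a - 54 G a$)
$X{\left(P \right)} = \left(2 - 107 P\right)^{2}$ ($X{\left(P \right)} = \left(2 \left(1 - 54 P\right) + P\right)^{2} = \left(\left(2 - 108 P\right) + P\right)^{2} = \left(2 - 107 P\right)^{2}$)
$\left(-157\right) 91 + X{\left(-9 \right)} = \left(-157\right) 91 + \left(-2 + 107 \left(-9\right)\right)^{2} = -14287 + \left(-2 - 963\right)^{2} = -14287 + \left(-965\right)^{2} = -14287 + 931225 = 916938$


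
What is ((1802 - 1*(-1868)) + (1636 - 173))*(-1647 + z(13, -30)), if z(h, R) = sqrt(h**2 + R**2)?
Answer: -8454051 + 5133*sqrt(1069) ≈ -8.2862e+6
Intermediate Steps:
z(h, R) = sqrt(R**2 + h**2)
((1802 - 1*(-1868)) + (1636 - 173))*(-1647 + z(13, -30)) = ((1802 - 1*(-1868)) + (1636 - 173))*(-1647 + sqrt((-30)**2 + 13**2)) = ((1802 + 1868) + 1463)*(-1647 + sqrt(900 + 169)) = (3670 + 1463)*(-1647 + sqrt(1069)) = 5133*(-1647 + sqrt(1069)) = -8454051 + 5133*sqrt(1069)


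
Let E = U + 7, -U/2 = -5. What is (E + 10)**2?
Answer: 729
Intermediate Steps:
U = 10 (U = -2*(-5) = 10)
E = 17 (E = 10 + 7 = 17)
(E + 10)**2 = (17 + 10)**2 = 27**2 = 729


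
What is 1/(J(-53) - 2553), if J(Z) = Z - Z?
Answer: -1/2553 ≈ -0.00039170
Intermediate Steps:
J(Z) = 0
1/(J(-53) - 2553) = 1/(0 - 2553) = 1/(-2553) = -1/2553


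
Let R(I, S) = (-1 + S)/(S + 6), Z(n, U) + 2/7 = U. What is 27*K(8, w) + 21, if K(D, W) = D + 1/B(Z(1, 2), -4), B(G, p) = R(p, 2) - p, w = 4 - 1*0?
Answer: 2679/11 ≈ 243.55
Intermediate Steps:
w = 4 (w = 4 + 0 = 4)
Z(n, U) = -2/7 + U
R(I, S) = (-1 + S)/(6 + S)
B(G, p) = 1/8 - p (B(G, p) = (-1 + 2)/(6 + 2) - p = 1/8 - p)
K(D, W) = 8/33 + D (K(D, W) = D + 1/(1/8 - 1*(-4)) = D + 1/(1/8 + 4) = D + 1/(33/8) = D + 8/33 = 8/33 + D)
27*K(8, w) + 21 = 27*(8/33 + 8) + 21 = 27*(272/33) + 21 = 2448/11 + 21 = 2679/11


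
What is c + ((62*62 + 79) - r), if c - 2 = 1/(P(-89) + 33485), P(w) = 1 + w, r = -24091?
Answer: 935650353/33397 ≈ 28016.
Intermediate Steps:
c = 66795/33397 (c = 2 + 1/((1 - 89) + 33485) = 2 + 1/(-88 + 33485) = 2 + 1/33397 = 66795/33397 ≈ 2.0000)
c + ((62*62 + 79) - r) = 66795/33397 + ((62*62 + 79) - 1*(-24091)) = 66795/33397 + ((3844 + 79) + 24091) = 66795/33397 + (3923 + 24091) = 66795/33397 + 28014 = 935650353/33397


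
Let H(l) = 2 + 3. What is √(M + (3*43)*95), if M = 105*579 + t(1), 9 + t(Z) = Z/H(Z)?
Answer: √1826030/5 ≈ 270.26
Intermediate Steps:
H(l) = 5
t(Z) = -9 + Z/5
M = 303931/5 (M = 105*579 + (-9 + (⅕)*1) = 60795 + (-9 + ⅕) = 60795 - 44/5 = 303931/5 ≈ 60786.)
√(M + (3*43)*95) = √(303931/5 + (3*43)*95) = √(303931/5 + 129*95) = √(303931/5 + 12255) = √(365206/5) = √1826030/5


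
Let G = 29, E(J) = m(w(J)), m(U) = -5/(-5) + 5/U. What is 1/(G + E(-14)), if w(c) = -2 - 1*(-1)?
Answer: 1/25 ≈ 0.040000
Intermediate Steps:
w(c) = -1 (w(c) = -2 + 1 = -1)
m(U) = 1 + 5/U (m(U) = -5*(-⅕) + 5/U = 1 + 5/U)
E(J) = -4 (E(J) = (5 - 1)/(-1) = -1*4 = -4)
1/(G + E(-14)) = 1/(29 - 4) = 1/25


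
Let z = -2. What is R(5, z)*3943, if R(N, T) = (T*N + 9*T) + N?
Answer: -90689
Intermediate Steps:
R(N, T) = N + 9*T + N*T (R(N, T) = (N*T + 9*T) + N = (9*T + N*T) + N = N + 9*T + N*T)
R(5, z)*3943 = (5 + 9*(-2) + 5*(-2))*3943 = (5 - 18 - 10)*3943 = -23*3943 = -90689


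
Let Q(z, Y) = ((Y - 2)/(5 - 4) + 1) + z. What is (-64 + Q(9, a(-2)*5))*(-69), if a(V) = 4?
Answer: 2484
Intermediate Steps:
Q(z, Y) = -1 + Y + z (Q(z, Y) = ((-2 + Y)/1 + 1) + z = ((-2 + Y)*1 + 1) + z = ((-2 + Y) + 1) + z = (-1 + Y) + z = -1 + Y + z)
(-64 + Q(9, a(-2)*5))*(-69) = (-64 + (-1 + 4*5 + 9))*(-69) = (-64 + (-1 + 20 + 9))*(-69) = (-64 + 28)*(-69) = -36*(-69) = 2484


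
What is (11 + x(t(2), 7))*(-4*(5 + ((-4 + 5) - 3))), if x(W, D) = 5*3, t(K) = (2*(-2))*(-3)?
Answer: -312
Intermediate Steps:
t(K) = 12 (t(K) = -4*(-3) = 12)
x(W, D) = 15
(11 + x(t(2), 7))*(-4*(5 + ((-4 + 5) - 3))) = (11 + 15)*(-4*(5 + ((-4 + 5) - 3))) = 26*(-4*(5 + (1 - 3))) = 26*(-4*(5 - 2)) = 26*(-4*3) = 26*(-12) = -312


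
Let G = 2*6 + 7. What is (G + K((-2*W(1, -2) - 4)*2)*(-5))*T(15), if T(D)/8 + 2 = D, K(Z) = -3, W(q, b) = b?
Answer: 3536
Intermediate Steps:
T(D) = -16 + 8*D
G = 19 (G = 12 + 7 = 19)
(G + K((-2*W(1, -2) - 4)*2)*(-5))*T(15) = (19 - 3*(-5))*(-16 + 8*15) = (19 + 15)*(-16 + 120) = 34*104 = 3536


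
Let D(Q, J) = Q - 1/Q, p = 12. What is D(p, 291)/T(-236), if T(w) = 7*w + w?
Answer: -143/22656 ≈ -0.0063118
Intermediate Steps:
T(w) = 8*w
D(p, 291)/T(-236) = (12 - 1/12)/((8*(-236))) = (12 - 1*1/12)/(-1888) = (12 - 1/12)*(-1/1888) = (143/12)*(-1/1888) = -143/22656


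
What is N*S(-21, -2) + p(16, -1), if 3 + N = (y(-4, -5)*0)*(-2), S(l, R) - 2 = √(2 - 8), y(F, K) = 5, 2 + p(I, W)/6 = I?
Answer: 78 - 3*I*√6 ≈ 78.0 - 7.3485*I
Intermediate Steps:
p(I, W) = -12 + 6*I
S(l, R) = 2 + I*√6 (S(l, R) = 2 + √(2 - 8) = 2 + √(-6) = 2 + I*√6)
N = -3 (N = -3 + (5*0)*(-2) = -3 + 0*(-2) = -3 + 0 = -3)
N*S(-21, -2) + p(16, -1) = -3*(2 + I*√6) + (-12 + 6*16) = (-6 - 3*I*√6) + (-12 + 96) = (-6 - 3*I*√6) + 84 = 78 - 3*I*√6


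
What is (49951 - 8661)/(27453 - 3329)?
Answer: 20645/12062 ≈ 1.7116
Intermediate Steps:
(49951 - 8661)/(27453 - 3329) = 41290/24124 = 41290*(1/24124) = 20645/12062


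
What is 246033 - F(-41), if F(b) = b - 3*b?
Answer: 245951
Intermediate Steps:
F(b) = -2*b
246033 - F(-41) = 246033 - (-2)*(-41) = 246033 - 1*82 = 246033 - 82 = 245951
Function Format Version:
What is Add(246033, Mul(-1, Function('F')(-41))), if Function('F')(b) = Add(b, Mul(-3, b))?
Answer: 245951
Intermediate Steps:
Function('F')(b) = Mul(-2, b)
Add(246033, Mul(-1, Function('F')(-41))) = Add(246033, Mul(-1, Mul(-2, -41))) = Add(246033, Mul(-1, 82)) = Add(246033, -82) = 245951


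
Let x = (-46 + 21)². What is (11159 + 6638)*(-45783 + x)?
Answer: -803676926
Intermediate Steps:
x = 625 (x = (-25)² = 625)
(11159 + 6638)*(-45783 + x) = (11159 + 6638)*(-45783 + 625) = 17797*(-45158) = -803676926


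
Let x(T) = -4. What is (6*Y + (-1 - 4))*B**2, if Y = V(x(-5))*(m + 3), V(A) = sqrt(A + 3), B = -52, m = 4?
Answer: -13520 + 113568*I ≈ -13520.0 + 1.1357e+5*I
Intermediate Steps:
V(A) = sqrt(3 + A)
Y = 7*I (Y = sqrt(3 - 4)*(4 + 3) = sqrt(-1)*7 = I*7 = 7*I ≈ 7.0*I)
(6*Y + (-1 - 4))*B**2 = (6*(7*I) + (-1 - 4))*(-52)**2 = (42*I - 5)*2704 = (-5 + 42*I)*2704 = -13520 + 113568*I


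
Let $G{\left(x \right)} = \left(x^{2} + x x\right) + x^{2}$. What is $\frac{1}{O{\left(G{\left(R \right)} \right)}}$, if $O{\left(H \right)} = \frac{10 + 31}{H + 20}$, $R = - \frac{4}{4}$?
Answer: $\frac{23}{41} \approx 0.56098$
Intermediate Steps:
$R = -1$ ($R = \left(-4\right) \frac{1}{4} = -1$)
$G{\left(x \right)} = 3 x^{2}$ ($G{\left(x \right)} = \left(x^{2} + x^{2}\right) + x^{2} = 2 x^{2} + x^{2} = 3 x^{2}$)
$O{\left(H \right)} = \frac{41}{20 + H}$
$\frac{1}{O{\left(G{\left(R \right)} \right)}} = \frac{1}{41 \frac{1}{20 + 3 \left(-1\right)^{2}}} = \frac{1}{41 \frac{1}{20 + 3 \cdot 1}} = \frac{1}{41 \frac{1}{20 + 3}} = \frac{1}{41 \cdot \frac{1}{23}} = \frac{1}{\frac{41}{23}} = \frac{23}{41}$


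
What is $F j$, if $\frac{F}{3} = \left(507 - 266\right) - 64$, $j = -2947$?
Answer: $-1564857$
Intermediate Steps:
$F = 531$ ($F = 3 \left(\left(507 - 266\right) - 64\right) = 3 \left(241 - 64\right) = 3 \cdot 177 = 531$)
$F j = 531 \left(-2947\right) = -1564857$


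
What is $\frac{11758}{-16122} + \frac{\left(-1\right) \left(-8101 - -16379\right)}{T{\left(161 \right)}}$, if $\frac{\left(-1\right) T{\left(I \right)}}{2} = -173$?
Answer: $- \frac{34381546}{1394553} \approx -24.654$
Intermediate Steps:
$T{\left(I \right)} = 346$ ($T{\left(I \right)} = \left(-2\right) \left(-173\right) = 346$)
$\frac{11758}{-16122} + \frac{\left(-1\right) \left(-8101 - -16379\right)}{T{\left(161 \right)}} = \frac{11758}{-16122} + \frac{\left(-1\right) \left(-8101 - -16379\right)}{346} = 11758 \left(- \frac{1}{16122}\right) + - (-8101 + 16379) \frac{1}{346} = - \frac{5879}{8061} + \left(-1\right) 8278 \cdot \frac{1}{346} = - \frac{5879}{8061} - \frac{4139}{173} = - \frac{34381546}{1394553}$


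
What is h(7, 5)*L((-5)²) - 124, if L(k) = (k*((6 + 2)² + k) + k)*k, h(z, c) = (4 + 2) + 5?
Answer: 618626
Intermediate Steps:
h(z, c) = 11 (h(z, c) = 6 + 5 = 11)
L(k) = k*(k + k*(64 + k)) (L(k) = (k*(8² + k) + k)*k = (k*(64 + k) + k)*k = (k + k*(64 + k))*k = k*(k + k*(64 + k)))
h(7, 5)*L((-5)²) - 124 = 11*(((-5)²)²*(65 + (-5)²)) - 124 = 11*(25²*(65 + 25)) - 124 = 11*(625*90) - 124 = 11*56250 - 124 = 618750 - 124 = 618626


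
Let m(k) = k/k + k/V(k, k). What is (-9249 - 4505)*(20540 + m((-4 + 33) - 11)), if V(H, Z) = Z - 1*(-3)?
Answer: -1977728922/7 ≈ -2.8253e+8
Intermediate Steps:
V(H, Z) = 3 + Z (V(H, Z) = Z + 3 = 3 + Z)
m(k) = 1 + k/(3 + k) (m(k) = k/k + k/(3 + k) = 1 + k/(3 + k))
(-9249 - 4505)*(20540 + m((-4 + 33) - 11)) = (-9249 - 4505)*(20540 + (3 + 2*((-4 + 33) - 11))/(3 + ((-4 + 33) - 11))) = -13754*(20540 + (3 + 2*(29 - 11))/(3 + (29 - 11))) = -13754*(20540 + (3 + 2*18)/(3 + 18)) = -13754*(20540 + (3 + 36)/21) = -13754*(20540 + (1/21)*39) = -13754*(20540 + 13/7) = -13754*143793/7 = -1977728922/7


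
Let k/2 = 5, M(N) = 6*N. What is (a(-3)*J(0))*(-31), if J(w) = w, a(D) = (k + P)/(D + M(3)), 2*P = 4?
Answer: 0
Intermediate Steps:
k = 10 (k = 2*5 = 10)
P = 2 (P = (½)*4 = 2)
a(D) = 12/(18 + D) (a(D) = (10 + 2)/(D + 6*3) = 12/(D + 18) = 12/(18 + D))
(a(-3)*J(0))*(-31) = ((12/(18 - 3))*0)*(-31) = ((12/15)*0)*(-31) = ((12*(1/15))*0)*(-31) = ((⅘)*0)*(-31) = 0*(-31) = 0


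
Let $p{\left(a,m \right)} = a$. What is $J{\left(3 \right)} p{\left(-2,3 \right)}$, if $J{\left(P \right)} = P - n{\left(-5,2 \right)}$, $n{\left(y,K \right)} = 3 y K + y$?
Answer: $-76$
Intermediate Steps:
$n{\left(y,K \right)} = y + 3 K y$ ($n{\left(y,K \right)} = 3 K y + y = y + 3 K y$)
$J{\left(P \right)} = 35 + P$ ($J{\left(P \right)} = P - - 5 \left(1 + 3 \cdot 2\right) = P - - 5 \left(1 + 6\right) = P - \left(-5\right) 7 = P - -35 = P + 35 = 35 + P$)
$J{\left(3 \right)} p{\left(-2,3 \right)} = \left(35 + 3\right) \left(-2\right) = 38 \left(-2\right) = -76$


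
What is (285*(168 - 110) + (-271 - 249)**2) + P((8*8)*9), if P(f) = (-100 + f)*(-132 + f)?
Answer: 498274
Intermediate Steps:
P(f) = (-132 + f)*(-100 + f)
(285*(168 - 110) + (-271 - 249)**2) + P((8*8)*9) = (285*(168 - 110) + (-271 - 249)**2) + (13200 + ((8*8)*9)**2 - 232*8*8*9) = (285*58 + (-520)**2) + (13200 + (64*9)**2 - 14848*9) = (16530 + 270400) + (13200 + 576**2 - 232*576) = 286930 + (13200 + 331776 - 133632) = 286930 + 211344 = 498274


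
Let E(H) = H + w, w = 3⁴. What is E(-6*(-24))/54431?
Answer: 225/54431 ≈ 0.0041337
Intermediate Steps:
w = 81
E(H) = 81 + H (E(H) = H + 81 = 81 + H)
E(-6*(-24))/54431 = (81 - 6*(-24))/54431 = (81 + 144)*(1/54431) = 225*(1/54431) = 225/54431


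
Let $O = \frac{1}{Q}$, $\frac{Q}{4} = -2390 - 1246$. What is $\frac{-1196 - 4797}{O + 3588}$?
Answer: $- \frac{87162192}{52183871} \approx -1.6703$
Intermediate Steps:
$Q = -14544$ ($Q = 4 \left(-2390 - 1246\right) = 4 \left(-3636\right) = -14544$)
$O = - \frac{1}{14544}$ ($O = \frac{1}{-14544} = - \frac{1}{14544} \approx -6.8757 \cdot 10^{-5}$)
$\frac{-1196 - 4797}{O + 3588} = \frac{-1196 - 4797}{- \frac{1}{14544} + 3588} = - \frac{5993}{\frac{52183871}{14544}} = \left(-5993\right) \frac{14544}{52183871} = - \frac{87162192}{52183871}$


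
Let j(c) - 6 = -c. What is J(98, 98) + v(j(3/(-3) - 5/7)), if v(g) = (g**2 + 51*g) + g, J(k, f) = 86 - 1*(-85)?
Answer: 30951/49 ≈ 631.65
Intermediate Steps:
j(c) = 6 - c
J(k, f) = 171 (J(k, f) = 86 + 85 = 171)
v(g) = g**2 + 52*g
J(98, 98) + v(j(3/(-3) - 5/7)) = 171 + (6 - (3/(-3) - 5/7))*(52 + (6 - (3/(-3) - 5/7))) = 171 + (6 - (3*(-1/3) - 5*1/7))*(52 + (6 - (3*(-1/3) - 5*1/7))) = 171 + (6 - (-1 - 5/7))*(52 + (6 - (-1 - 5/7))) = 171 + (6 - 1*(-12/7))*(52 + (6 - 1*(-12/7))) = 171 + (6 + 12/7)*(52 + (6 + 12/7)) = 171 + 54*(52 + 54/7)/7 = 171 + (54/7)*(418/7) = 171 + 22572/49 = 30951/49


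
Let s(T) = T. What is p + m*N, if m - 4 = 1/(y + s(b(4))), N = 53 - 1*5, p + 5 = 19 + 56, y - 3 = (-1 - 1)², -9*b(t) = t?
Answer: 15890/59 ≈ 269.32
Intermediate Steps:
b(t) = -t/9
y = 7 (y = 3 + (-1 - 1)² = 3 + (-2)² = 3 + 4 = 7)
p = 70 (p = -5 + (19 + 56) = -5 + 75 = 70)
N = 48 (N = 53 - 5 = 48)
m = 245/59 (m = 4 + 1/(7 - ⅑*4) = 4 + 1/(7 - 4/9) = 4 + 1/(59/9) = 4 + 9/59 = 245/59 ≈ 4.1525)
p + m*N = 70 + (245/59)*48 = 70 + 11760/59 = 15890/59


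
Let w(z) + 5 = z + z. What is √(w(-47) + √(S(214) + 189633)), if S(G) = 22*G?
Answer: √(-99 + √194341) ≈ 18.489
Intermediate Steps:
w(z) = -5 + 2*z (w(z) = -5 + (z + z) = -5 + 2*z)
√(w(-47) + √(S(214) + 189633)) = √((-5 + 2*(-47)) + √(22*214 + 189633)) = √((-5 - 94) + √(4708 + 189633)) = √(-99 + √194341)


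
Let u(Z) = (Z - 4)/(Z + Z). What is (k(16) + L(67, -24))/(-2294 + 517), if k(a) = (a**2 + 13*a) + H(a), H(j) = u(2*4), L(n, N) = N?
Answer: -1761/7108 ≈ -0.24775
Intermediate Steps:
u(Z) = (-4 + Z)/(2*Z) (u(Z) = (-4 + Z)/((2*Z)) = (-4 + Z)*(1/(2*Z)) = (-4 + Z)/(2*Z))
H(j) = 1/4 (H(j) = (-4 + 2*4)/(2*((2*4))) = (1/2)*(-4 + 8)/8 = (1/2)*(1/8)*4 = 1/4)
k(a) = 1/4 + a**2 + 13*a (k(a) = (a**2 + 13*a) + 1/4 = 1/4 + a**2 + 13*a)
(k(16) + L(67, -24))/(-2294 + 517) = ((1/4 + 16**2 + 13*16) - 24)/(-2294 + 517) = ((1/4 + 256 + 208) - 24)/(-1777) = (1857/4 - 24)*(-1/1777) = (1761/4)*(-1/1777) = -1761/7108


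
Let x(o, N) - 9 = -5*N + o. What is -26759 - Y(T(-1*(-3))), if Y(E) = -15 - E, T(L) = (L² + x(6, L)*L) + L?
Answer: -26732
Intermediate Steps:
x(o, N) = 9 + o - 5*N (x(o, N) = 9 + (-5*N + o) = 9 + (o - 5*N) = 9 + o - 5*N)
T(L) = L + L² + L*(15 - 5*L) (T(L) = (L² + (9 + 6 - 5*L)*L) + L = (L² + (15 - 5*L)*L) + L = (L² + L*(15 - 5*L)) + L = L + L² + L*(15 - 5*L))
-26759 - Y(T(-1*(-3))) = -26759 - (-15 - 4*(-1*(-3))*(4 - (-1)*(-3))) = -26759 - (-15 - 4*3*(4 - 1*3)) = -26759 - (-15 - 4*3*(4 - 3)) = -26759 - (-15 - 4*3) = -26759 - (-15 - 1*12) = -26759 - (-15 - 12) = -26759 - 1*(-27) = -26759 + 27 = -26732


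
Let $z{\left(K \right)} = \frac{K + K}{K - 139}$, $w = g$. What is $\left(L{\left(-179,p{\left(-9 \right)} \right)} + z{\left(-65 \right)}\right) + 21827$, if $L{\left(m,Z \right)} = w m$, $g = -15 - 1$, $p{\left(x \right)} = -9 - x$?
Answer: $\frac{2518547}{102} \approx 24692.0$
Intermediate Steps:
$g = -16$
$w = -16$
$z{\left(K \right)} = \frac{2 K}{-139 + K}$
$L{\left(m,Z \right)} = - 16 m$
$\left(L{\left(-179,p{\left(-9 \right)} \right)} + z{\left(-65 \right)}\right) + 21827 = \left(\left(-16\right) \left(-179\right) + 2 \left(-65\right) \frac{1}{-139 - 65}\right) + 21827 = \left(2864 + 2 \left(-65\right) \frac{1}{-204}\right) + 21827 = \left(2864 + 2 \left(-65\right) \left(- \frac{1}{204}\right)\right) + 21827 = \left(2864 + \frac{65}{102}\right) + 21827 = \frac{292193}{102} + 21827 = \frac{2518547}{102}$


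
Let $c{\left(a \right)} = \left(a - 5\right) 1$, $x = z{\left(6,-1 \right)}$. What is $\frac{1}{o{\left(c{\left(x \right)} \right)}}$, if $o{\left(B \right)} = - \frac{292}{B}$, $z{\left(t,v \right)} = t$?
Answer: $- \frac{1}{292} \approx -0.0034247$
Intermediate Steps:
$x = 6$
$c{\left(a \right)} = -5 + a$ ($c{\left(a \right)} = \left(-5 + a\right) 1 = -5 + a$)
$\frac{1}{o{\left(c{\left(x \right)} \right)}} = \frac{1}{\left(-292\right) \frac{1}{-5 + 6}} = \frac{1}{\left(-292\right) 1^{-1}} = \frac{1}{\left(-292\right) 1} = \frac{1}{-292} = - \frac{1}{292}$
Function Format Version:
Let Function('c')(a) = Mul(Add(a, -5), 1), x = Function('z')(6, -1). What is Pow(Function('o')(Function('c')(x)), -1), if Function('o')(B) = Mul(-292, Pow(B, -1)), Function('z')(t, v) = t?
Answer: Rational(-1, 292) ≈ -0.0034247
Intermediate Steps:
x = 6
Function('c')(a) = Add(-5, a) (Function('c')(a) = Mul(Add(-5, a), 1) = Add(-5, a))
Pow(Function('o')(Function('c')(x)), -1) = Pow(Mul(-292, Pow(Add(-5, 6), -1)), -1) = Pow(Mul(-292, Pow(1, -1)), -1) = Pow(Mul(-292, 1), -1) = Pow(-292, -1) = Rational(-1, 292)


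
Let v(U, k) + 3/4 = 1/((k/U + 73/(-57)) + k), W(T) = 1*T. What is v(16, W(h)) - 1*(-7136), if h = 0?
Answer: 2083265/292 ≈ 7134.5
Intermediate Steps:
W(T) = T
v(U, k) = -¾ + 1/(-73/57 + k + k/U) (v(U, k) = -¾ + 1/((k/U + 73/(-57)) + k) = -¾ + 1/((k/U + 73*(-1/57)) + k) = -¾ + 1/((k/U - 73/57) + k) = -¾ + 1/((-73/57 + k/U) + k) = -¾ + 1/(-73/57 + k + k/U))
v(16, W(h)) - 1*(-7136) = 3*(-57*0 + 149*16 - 57*16*0)/(4*(-73*16 + 57*0 + 57*16*0)) - 1*(-7136) = 3*(0 + 2384 + 0)/(4*(-1168 + 0 + 0)) + 7136 = (¾)*2384/(-1168) + 7136 = (¾)*(-1/1168)*2384 + 7136 = -447/292 + 7136 = 2083265/292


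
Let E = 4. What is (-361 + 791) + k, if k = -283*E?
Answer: -702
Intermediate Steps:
k = -1132 (k = -283*4 = -1132)
(-361 + 791) + k = (-361 + 791) - 1132 = 430 - 1132 = -702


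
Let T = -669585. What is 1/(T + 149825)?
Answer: -1/519760 ≈ -1.9240e-6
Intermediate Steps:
1/(T + 149825) = 1/(-669585 + 149825) = 1/(-519760) = -1/519760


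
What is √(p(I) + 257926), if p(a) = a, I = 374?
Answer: 30*√287 ≈ 508.23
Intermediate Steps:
√(p(I) + 257926) = √(374 + 257926) = √258300 = 30*√287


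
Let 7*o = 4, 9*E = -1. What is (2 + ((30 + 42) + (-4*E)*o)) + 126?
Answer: 12616/63 ≈ 200.25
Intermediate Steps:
E = -⅑ (E = (⅑)*(-1) = -⅑ ≈ -0.11111)
o = 4/7 (o = (⅐)*4 = 4/7 ≈ 0.57143)
(2 + ((30 + 42) + (-4*E)*o)) + 126 = (2 + ((30 + 42) - 4*(-⅑)*(4/7))) + 126 = (2 + (72 + (4/9)*(4/7))) + 126 = (2 + (72 + 16/63)) + 126 = (2 + 4552/63) + 126 = 4678/63 + 126 = 12616/63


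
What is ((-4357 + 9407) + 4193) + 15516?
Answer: 24759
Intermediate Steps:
((-4357 + 9407) + 4193) + 15516 = (5050 + 4193) + 15516 = 9243 + 15516 = 24759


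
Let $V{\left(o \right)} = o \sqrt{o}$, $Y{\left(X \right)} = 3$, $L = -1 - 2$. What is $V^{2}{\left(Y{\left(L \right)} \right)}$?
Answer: $27$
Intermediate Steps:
$L = -3$ ($L = -1 - 2 = -3$)
$V{\left(o \right)} = o^{\frac{3}{2}}$
$V^{2}{\left(Y{\left(L \right)} \right)} = \left(3^{\frac{3}{2}}\right)^{2} = \left(3 \sqrt{3}\right)^{2} = 27$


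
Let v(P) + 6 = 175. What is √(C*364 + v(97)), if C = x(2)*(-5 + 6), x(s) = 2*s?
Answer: 5*√65 ≈ 40.311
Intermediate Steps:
v(P) = 169 (v(P) = -6 + 175 = 169)
C = 4 (C = (2*2)*(-5 + 6) = 4*1 = 4)
√(C*364 + v(97)) = √(4*364 + 169) = √(1456 + 169) = √1625 = 5*√65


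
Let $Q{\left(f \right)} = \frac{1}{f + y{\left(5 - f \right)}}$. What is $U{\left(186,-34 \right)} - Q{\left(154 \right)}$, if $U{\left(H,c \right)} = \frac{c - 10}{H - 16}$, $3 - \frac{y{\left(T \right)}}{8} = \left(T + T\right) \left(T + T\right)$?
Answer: $- \frac{15625503}{60371590} \approx -0.25882$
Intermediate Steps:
$y{\left(T \right)} = 24 - 32 T^{2}$ ($y{\left(T \right)} = 24 - 8 \left(T + T\right) \left(T + T\right) = 24 - 8 \cdot 2 T 2 T = 24 - 8 \cdot 4 T^{2} = 24 - 32 T^{2}$)
$U{\left(H,c \right)} = \frac{-10 + c}{-16 + H}$
$Q{\left(f \right)} = \frac{1}{24 + f - 32 \left(5 - f\right)^{2}}$ ($Q{\left(f \right)} = \frac{1}{f - \left(-24 + 32 \left(5 - f\right)^{2}\right)} = \frac{1}{24 + f - 32 \left(5 - f\right)^{2}}$)
$U{\left(186,-34 \right)} - Q{\left(154 \right)} = \frac{-10 - 34}{-16 + 186} - \frac{1}{24 + 154 - 32 \left(5 - 154\right)^{2}} = \frac{1}{170} \left(-44\right) - \frac{1}{24 + 154 - 32 \left(5 - 154\right)^{2}} = \frac{1}{170} \left(-44\right) - \frac{1}{24 + 154 - 32 \left(-149\right)^{2}} = - \frac{22}{85} - \frac{1}{24 + 154 - 710432} = - \frac{22}{85} - \frac{1}{-710254} = - \frac{22}{85} - - \frac{1}{710254} = - \frac{22}{85} + \frac{1}{710254} = - \frac{15625503}{60371590}$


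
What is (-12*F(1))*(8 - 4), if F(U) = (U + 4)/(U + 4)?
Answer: -48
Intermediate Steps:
F(U) = 1 (F(U) = (4 + U)/(4 + U) = 1)
(-12*F(1))*(8 - 4) = (-12*1)*(8 - 4) = -12*4 = -48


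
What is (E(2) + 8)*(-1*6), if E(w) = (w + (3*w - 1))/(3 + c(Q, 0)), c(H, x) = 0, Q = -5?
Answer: -62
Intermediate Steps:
E(w) = -⅓ + 4*w/3 (E(w) = (w + (3*w - 1))/(3 + 0) = (w + (-1 + 3*w))/3 = (-1 + 4*w)*(⅓) = -⅓ + 4*w/3)
(E(2) + 8)*(-1*6) = ((-⅓ + (4/3)*2) + 8)*(-1*6) = ((-⅓ + 8/3) + 8)*(-6) = (7/3 + 8)*(-6) = (31/3)*(-6) = -62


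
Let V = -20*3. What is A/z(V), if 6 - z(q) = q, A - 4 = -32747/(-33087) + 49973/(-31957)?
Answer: 1811242132/34892921547 ≈ 0.051909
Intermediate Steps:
V = -60
A = 3622484264/1057361259 (A = 4 + (-32747/(-33087) + 49973/(-31957)) = 4 + (-32747*(-1/33087) + 49973*(-1/31957)) = 4 + (32747/33087 - 49973/31957) = 4 - 606960772/1057361259 = 3622484264/1057361259 ≈ 3.4260)
z(q) = 6 - q
A/z(V) = 3622484264/(1057361259*(6 - 1*(-60))) = 3622484264/(1057361259*(6 + 60)) = (3622484264/1057361259)/66 = (3622484264/1057361259)*(1/66) = 1811242132/34892921547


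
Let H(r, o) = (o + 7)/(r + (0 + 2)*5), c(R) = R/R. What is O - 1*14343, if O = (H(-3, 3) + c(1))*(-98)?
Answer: -14581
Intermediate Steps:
c(R) = 1
H(r, o) = (7 + o)/(10 + r) (H(r, o) = (7 + o)/(r + 2*5) = (7 + o)/(r + 10) = (7 + o)/(10 + r))
O = -238 (O = ((7 + 3)/(10 - 3) + 1)*(-98) = (10/7 + 1)*(-98) = (17/7)*(-98) = -238)
O - 1*14343 = -238 - 1*14343 = -238 - 14343 = -14581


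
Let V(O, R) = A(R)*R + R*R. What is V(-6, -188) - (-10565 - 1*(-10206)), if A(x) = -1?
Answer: 35891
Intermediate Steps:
V(O, R) = R² - R (V(O, R) = -R + R*R = -R + R² = R² - R)
V(-6, -188) - (-10565 - 1*(-10206)) = -188*(-1 - 188) - (-10565 - 1*(-10206)) = -188*(-189) - (-10565 + 10206) = 35532 - 1*(-359) = 35532 + 359 = 35891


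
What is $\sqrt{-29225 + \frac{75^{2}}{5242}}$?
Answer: $\frac{5 i \sqrt{32121261866}}{5242} \approx 170.95 i$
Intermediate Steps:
$\sqrt{-29225 + \frac{75^{2}}{5242}} = \sqrt{-29225 + 5625 \cdot \frac{1}{5242}} = \sqrt{-29225 + \frac{5625}{5242}} = \sqrt{- \frac{153191825}{5242}} = \frac{5 i \sqrt{32121261866}}{5242}$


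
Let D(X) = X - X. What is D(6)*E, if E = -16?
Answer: 0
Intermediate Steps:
D(X) = 0
D(6)*E = 0*(-16) = 0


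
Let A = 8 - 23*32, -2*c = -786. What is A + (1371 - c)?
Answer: 250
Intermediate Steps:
c = 393 (c = -1/2*(-786) = 393)
A = -728 (A = 8 - 736 = -728)
A + (1371 - c) = -728 + (1371 - 1*393) = -728 + (1371 - 393) = -728 + 978 = 250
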